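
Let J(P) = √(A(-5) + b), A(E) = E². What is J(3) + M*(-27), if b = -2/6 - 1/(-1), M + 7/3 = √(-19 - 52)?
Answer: 63 + √231/3 - 27*I*√71 ≈ 68.066 - 227.51*I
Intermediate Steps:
M = -7/3 + I*√71 (M = -7/3 + √(-19 - 52) = -7/3 + √(-71) = -7/3 + I*√71 ≈ -2.3333 + 8.4261*I)
b = ⅔ (b = -2*⅙ - 1*(-1) = -⅓ + 1 = ⅔ ≈ 0.66667)
J(P) = √231/3 (J(P) = √((-5)² + ⅔) = √(25 + ⅔) = √(77/3) = √231/3)
J(3) + M*(-27) = √231/3 + (-7/3 + I*√71)*(-27) = √231/3 + (63 - 27*I*√71) = 63 + √231/3 - 27*I*√71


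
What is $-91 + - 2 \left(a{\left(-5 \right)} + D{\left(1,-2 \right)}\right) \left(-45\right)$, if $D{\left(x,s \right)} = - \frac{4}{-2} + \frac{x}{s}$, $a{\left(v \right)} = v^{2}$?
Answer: $2294$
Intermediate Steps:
$D{\left(x,s \right)} = 2 + \frac{x}{s}$ ($D{\left(x,s \right)} = \left(-4\right) \left(- \frac{1}{2}\right) + \frac{x}{s} = 2 + \frac{x}{s}$)
$-91 + - 2 \left(a{\left(-5 \right)} + D{\left(1,-2 \right)}\right) \left(-45\right) = -91 + - 2 \left(\left(-5\right)^{2} + \left(2 + 1 \frac{1}{-2}\right)\right) \left(-45\right) = -91 + - 2 \left(25 + \left(2 + 1 \left(- \frac{1}{2}\right)\right)\right) \left(-45\right) = -91 + - 2 \left(25 + \left(2 - \frac{1}{2}\right)\right) \left(-45\right) = -91 + - 2 \left(25 + \frac{3}{2}\right) \left(-45\right) = -91 + \left(-2\right) \frac{53}{2} \left(-45\right) = -91 - -2385 = -91 + 2385 = 2294$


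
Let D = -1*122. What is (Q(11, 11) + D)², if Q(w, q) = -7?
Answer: 16641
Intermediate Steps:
D = -122
(Q(11, 11) + D)² = (-7 - 122)² = (-129)² = 16641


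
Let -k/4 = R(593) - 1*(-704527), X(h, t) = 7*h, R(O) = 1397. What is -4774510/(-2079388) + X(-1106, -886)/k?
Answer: 1687232926357/733944947256 ≈ 2.2989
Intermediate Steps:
k = -2823696 (k = -4*(1397 - 1*(-704527)) = -4*(1397 + 704527) = -4*705924 = -2823696)
-4774510/(-2079388) + X(-1106, -886)/k = -4774510/(-2079388) + (7*(-1106))/(-2823696) = -4774510*(-1/2079388) - 7742*(-1/2823696) = 2387255/1039694 + 3871/1411848 = 1687232926357/733944947256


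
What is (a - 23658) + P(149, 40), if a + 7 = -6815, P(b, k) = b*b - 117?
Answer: -8396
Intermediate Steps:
P(b, k) = -117 + b² (P(b, k) = b² - 117 = -117 + b²)
a = -6822 (a = -7 - 6815 = -6822)
(a - 23658) + P(149, 40) = (-6822 - 23658) + (-117 + 149²) = -30480 + (-117 + 22201) = -30480 + 22084 = -8396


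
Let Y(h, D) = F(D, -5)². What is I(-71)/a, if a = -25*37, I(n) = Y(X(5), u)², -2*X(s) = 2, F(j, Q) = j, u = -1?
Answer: -1/925 ≈ -0.0010811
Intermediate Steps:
X(s) = -1 (X(s) = -½*2 = -1)
Y(h, D) = D²
I(n) = 1 (I(n) = ((-1)²)² = 1² = 1)
a = -925
I(-71)/a = 1/(-925) = 1*(-1/925) = -1/925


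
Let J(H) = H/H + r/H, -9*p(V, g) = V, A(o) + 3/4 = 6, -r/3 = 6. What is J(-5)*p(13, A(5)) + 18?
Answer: 511/45 ≈ 11.356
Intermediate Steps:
r = -18 (r = -3*6 = -18)
A(o) = 21/4 (A(o) = -¾ + 6 = 21/4)
p(V, g) = -V/9
J(H) = 1 - 18/H (J(H) = H/H - 18/H = 1 - 18/H)
J(-5)*p(13, A(5)) + 18 = ((-18 - 5)/(-5))*(-⅑*13) + 18 = -⅕*(-23)*(-13/9) + 18 = (23/5)*(-13/9) + 18 = -299/45 + 18 = 511/45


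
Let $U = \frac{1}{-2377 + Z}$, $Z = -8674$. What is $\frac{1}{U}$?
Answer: $-11051$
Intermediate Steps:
$U = - \frac{1}{11051}$ ($U = \frac{1}{-2377 - 8674} = \frac{1}{-11051} = - \frac{1}{11051} \approx -9.049 \cdot 10^{-5}$)
$\frac{1}{U} = \frac{1}{- \frac{1}{11051}} = -11051$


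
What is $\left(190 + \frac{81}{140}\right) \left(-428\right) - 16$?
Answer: $- \frac{2855427}{35} \approx -81584.0$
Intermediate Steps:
$\left(190 + \frac{81}{140}\right) \left(-428\right) - 16 = \frac{26681}{140} \left(-428\right) - 16 = - \frac{2854867}{35} - 16 = - \frac{2855427}{35}$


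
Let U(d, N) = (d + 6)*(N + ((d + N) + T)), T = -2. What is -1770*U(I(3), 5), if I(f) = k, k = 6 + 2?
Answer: -396480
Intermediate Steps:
k = 8
I(f) = 8
U(d, N) = (6 + d)*(-2 + d + 2*N) (U(d, N) = (d + 6)*(N + ((d + N) - 2)) = (6 + d)*(N + ((N + d) - 2)) = (6 + d)*(N + (-2 + N + d)) = (6 + d)*(-2 + d + 2*N))
-1770*U(I(3), 5) = -1770*(-12 + 8**2 + 4*8 + 12*5 + 2*5*8) = -1770*(-12 + 64 + 32 + 60 + 80) = -1770*224 = -396480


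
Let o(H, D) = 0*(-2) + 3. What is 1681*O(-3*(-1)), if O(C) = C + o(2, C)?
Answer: 10086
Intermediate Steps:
o(H, D) = 3 (o(H, D) = 0 + 3 = 3)
O(C) = 3 + C (O(C) = C + 3 = 3 + C)
1681*O(-3*(-1)) = 1681*(3 - 3*(-1)) = 1681*(3 + 3) = 1681*6 = 10086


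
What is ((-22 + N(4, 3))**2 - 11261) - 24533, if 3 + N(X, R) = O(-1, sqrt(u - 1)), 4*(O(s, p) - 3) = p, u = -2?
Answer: -35794 + (88 - I*sqrt(3))**2/16 ≈ -35310.0 - 19.053*I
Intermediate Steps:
O(s, p) = 3 + p/4
N(X, R) = I*sqrt(3)/4 (N(X, R) = -3 + (3 + sqrt(-2 - 1)/4) = -3 + (3 + sqrt(-3)/4) = -3 + (3 + (I*sqrt(3))/4) = -3 + (3 + I*sqrt(3)/4) = I*sqrt(3)/4)
((-22 + N(4, 3))**2 - 11261) - 24533 = ((-22 + I*sqrt(3)/4)**2 - 11261) - 24533 = (-11261 + (-22 + I*sqrt(3)/4)**2) - 24533 = -35794 + (-22 + I*sqrt(3)/4)**2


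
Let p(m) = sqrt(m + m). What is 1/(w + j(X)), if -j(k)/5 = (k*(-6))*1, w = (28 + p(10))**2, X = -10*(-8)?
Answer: 801/2550724 - 7*sqrt(5)/637681 ≈ 0.00028948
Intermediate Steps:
p(m) = sqrt(2)*sqrt(m) (p(m) = sqrt(2*m) = sqrt(2)*sqrt(m))
X = 80
w = (28 + 2*sqrt(5))**2 (w = (28 + sqrt(2)*sqrt(10))**2 = (28 + 2*sqrt(5))**2 ≈ 1054.4)
j(k) = 30*k (j(k) = -5*k*(-6) = -5*(-6*k) = -(-30)*k = 30*k)
1/(w + j(X)) = 1/((804 + 112*sqrt(5)) + 30*80) = 1/((804 + 112*sqrt(5)) + 2400) = 1/(3204 + 112*sqrt(5))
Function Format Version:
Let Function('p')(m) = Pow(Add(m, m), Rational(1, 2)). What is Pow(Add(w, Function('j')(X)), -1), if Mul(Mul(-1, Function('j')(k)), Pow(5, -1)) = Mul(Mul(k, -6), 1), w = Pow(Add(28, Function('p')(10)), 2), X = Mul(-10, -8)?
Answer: Add(Rational(801, 2550724), Mul(Rational(-7, 637681), Pow(5, Rational(1, 2)))) ≈ 0.00028948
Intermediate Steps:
Function('p')(m) = Mul(Pow(2, Rational(1, 2)), Pow(m, Rational(1, 2))) (Function('p')(m) = Pow(Mul(2, m), Rational(1, 2)) = Mul(Pow(2, Rational(1, 2)), Pow(m, Rational(1, 2))))
X = 80
w = Pow(Add(28, Mul(2, Pow(5, Rational(1, 2)))), 2) (w = Pow(Add(28, Mul(Pow(2, Rational(1, 2)), Pow(10, Rational(1, 2)))), 2) = Pow(Add(28, Mul(2, Pow(5, Rational(1, 2)))), 2) ≈ 1054.4)
Function('j')(k) = Mul(30, k) (Function('j')(k) = Mul(-5, Mul(Mul(k, -6), 1)) = Mul(-5, Mul(Mul(-6, k), 1)) = Mul(-5, Mul(-6, k)) = Mul(30, k))
Pow(Add(w, Function('j')(X)), -1) = Pow(Add(Add(804, Mul(112, Pow(5, Rational(1, 2)))), Mul(30, 80)), -1) = Pow(Add(Add(804, Mul(112, Pow(5, Rational(1, 2)))), 2400), -1) = Pow(Add(3204, Mul(112, Pow(5, Rational(1, 2)))), -1)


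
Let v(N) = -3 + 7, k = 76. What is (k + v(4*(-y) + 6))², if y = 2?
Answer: 6400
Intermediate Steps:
v(N) = 4
(k + v(4*(-y) + 6))² = (76 + 4)² = 80² = 6400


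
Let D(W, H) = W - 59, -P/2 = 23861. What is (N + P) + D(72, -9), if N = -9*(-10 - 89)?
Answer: -46818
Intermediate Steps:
P = -47722 (P = -2*23861 = -47722)
D(W, H) = -59 + W
N = 891 (N = -9*(-99) = 891)
(N + P) + D(72, -9) = (891 - 47722) + (-59 + 72) = -46831 + 13 = -46818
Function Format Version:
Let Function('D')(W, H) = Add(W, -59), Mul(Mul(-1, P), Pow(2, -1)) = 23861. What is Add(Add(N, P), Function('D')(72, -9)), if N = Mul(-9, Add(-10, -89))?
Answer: -46818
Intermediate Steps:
P = -47722 (P = Mul(-2, 23861) = -47722)
Function('D')(W, H) = Add(-59, W)
N = 891 (N = Mul(-9, -99) = 891)
Add(Add(N, P), Function('D')(72, -9)) = Add(Add(891, -47722), Add(-59, 72)) = Add(-46831, 13) = -46818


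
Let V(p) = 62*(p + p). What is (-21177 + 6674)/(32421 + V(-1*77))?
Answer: -14503/22873 ≈ -0.63407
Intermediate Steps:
V(p) = 124*p (V(p) = 62*(2*p) = 124*p)
(-21177 + 6674)/(32421 + V(-1*77)) = (-21177 + 6674)/(32421 + 124*(-1*77)) = -14503/(32421 + 124*(-77)) = -14503/(32421 - 9548) = -14503/22873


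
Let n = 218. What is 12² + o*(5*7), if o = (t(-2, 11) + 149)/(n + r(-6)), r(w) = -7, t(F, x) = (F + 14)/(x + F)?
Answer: 106937/633 ≈ 168.94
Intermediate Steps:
t(F, x) = (14 + F)/(F + x)
o = 451/633 (o = ((14 - 2)/(-2 + 11) + 149)/(218 - 7) = (12/9 + 149)/211 = ((⅑)*12 + 149)*(1/211) = (4/3 + 149)*(1/211) = (451/3)*(1/211) = 451/633 ≈ 0.71248)
12² + o*(5*7) = 12² + 451*(5*7)/633 = 144 + (451/633)*35 = 144 + 15785/633 = 106937/633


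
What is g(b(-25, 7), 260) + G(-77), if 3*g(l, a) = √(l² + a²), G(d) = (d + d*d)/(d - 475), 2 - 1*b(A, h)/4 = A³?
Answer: -1463/138 + 4*√244207354/3 ≈ 20826.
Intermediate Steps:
b(A, h) = 8 - 4*A³
G(d) = (d + d²)/(-475 + d)
g(l, a) = √(a² + l²)/3 (g(l, a) = √(l² + a²)/3 = √(a² + l²)/3)
g(b(-25, 7), 260) + G(-77) = √(260² + (8 - 4*(-25)³)²)/3 - 77*(1 - 77)/(-475 - 77) = √(67600 + (8 - 4*(-15625))²)/3 - 77*(-76)/(-552) = √(67600 + (8 + 62500)²)/3 - 77*(-1/552)*(-76) = √(67600 + 62508²)/3 - 1463/138 = √(67600 + 3907250064)/3 - 1463/138 = √3907317664/3 - 1463/138 = (4*√244207354)/3 - 1463/138 = 4*√244207354/3 - 1463/138 = -1463/138 + 4*√244207354/3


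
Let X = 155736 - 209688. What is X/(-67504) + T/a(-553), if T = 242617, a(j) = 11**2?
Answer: 1024009135/510499 ≈ 2005.9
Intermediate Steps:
a(j) = 121
X = -53952
X/(-67504) + T/a(-553) = -53952/(-67504) + 242617/121 = -53952*(-1/67504) + 242617*(1/121) = 3372/4219 + 242617/121 = 1024009135/510499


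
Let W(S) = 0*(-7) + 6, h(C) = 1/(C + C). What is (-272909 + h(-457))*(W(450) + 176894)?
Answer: -22062864248150/457 ≈ -4.8278e+10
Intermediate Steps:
h(C) = 1/(2*C)
W(S) = 6 (W(S) = 0 + 6 = 6)
(-272909 + h(-457))*(W(450) + 176894) = (-272909 + (1/2)/(-457))*(6 + 176894) = (-272909 + (1/2)*(-1/457))*176900 = (-272909 - 1/914)*176900 = -249438827/914*176900 = -22062864248150/457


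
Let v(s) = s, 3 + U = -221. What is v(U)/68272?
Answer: -14/4267 ≈ -0.0032810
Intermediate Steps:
U = -224 (U = -3 - 221 = -224)
v(U)/68272 = -224/68272 = -224*1/68272 = -14/4267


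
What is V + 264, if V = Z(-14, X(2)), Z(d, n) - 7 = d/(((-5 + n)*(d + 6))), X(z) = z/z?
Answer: 4329/16 ≈ 270.56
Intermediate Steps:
X(z) = 1
Z(d, n) = 7 + d/((-5 + n)*(6 + d)) (Z(d, n) = 7 + d/(((-5 + n)*(d + 6))) = 7 + d/(((-5 + n)*(6 + d))) = 7 + d*(1/((-5 + n)*(6 + d))) = 7 + d/((-5 + n)*(6 + d)))
V = 105/16 (V = (-210 - 34*(-14) + 42*1 + 7*(-14)*1)/(-30 - 5*(-14) + 6*1 - 14*1) = (-210 + 476 + 42 - 98)/(-30 + 70 + 6 - 14) = 210/32 = (1/32)*210 = 105/16 ≈ 6.5625)
V + 264 = 105/16 + 264 = 4329/16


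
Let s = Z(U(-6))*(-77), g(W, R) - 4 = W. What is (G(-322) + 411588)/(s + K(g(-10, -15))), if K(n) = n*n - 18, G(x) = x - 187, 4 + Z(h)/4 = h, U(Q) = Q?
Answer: 411079/3098 ≈ 132.69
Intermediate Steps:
g(W, R) = 4 + W
Z(h) = -16 + 4*h
G(x) = -187 + x
s = 3080 (s = (-16 + 4*(-6))*(-77) = (-16 - 24)*(-77) = -40*(-77) = 3080)
K(n) = -18 + n² (K(n) = n² - 18 = -18 + n²)
(G(-322) + 411588)/(s + K(g(-10, -15))) = ((-187 - 322) + 411588)/(3080 + (-18 + (4 - 10)²)) = (-509 + 411588)/(3080 + (-18 + (-6)²)) = 411079/(3080 + (-18 + 36)) = 411079/(3080 + 18) = 411079/3098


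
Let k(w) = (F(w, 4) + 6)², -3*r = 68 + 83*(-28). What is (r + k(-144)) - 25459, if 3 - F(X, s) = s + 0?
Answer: -24682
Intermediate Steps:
r = 752 (r = -(68 + 83*(-28))/3 = -(68 - 2324)/3 = -⅓*(-2256) = 752)
F(X, s) = 3 - s (F(X, s) = 3 - (s + 0) = 3 - s)
k(w) = 25 (k(w) = ((3 - 1*4) + 6)² = ((3 - 4) + 6)² = (-1 + 6)² = 5² = 25)
(r + k(-144)) - 25459 = (752 + 25) - 25459 = 777 - 25459 = -24682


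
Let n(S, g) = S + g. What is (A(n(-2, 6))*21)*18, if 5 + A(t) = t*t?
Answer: 4158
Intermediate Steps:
A(t) = -5 + t**2 (A(t) = -5 + t*t = -5 + t**2)
(A(n(-2, 6))*21)*18 = ((-5 + (-2 + 6)**2)*21)*18 = ((-5 + 4**2)*21)*18 = ((-5 + 16)*21)*18 = (11*21)*18 = 231*18 = 4158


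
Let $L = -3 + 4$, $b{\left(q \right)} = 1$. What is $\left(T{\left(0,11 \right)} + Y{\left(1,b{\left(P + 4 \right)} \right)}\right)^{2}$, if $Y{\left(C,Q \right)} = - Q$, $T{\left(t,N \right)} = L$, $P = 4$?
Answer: $0$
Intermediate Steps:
$L = 1$
$T{\left(t,N \right)} = 1$
$\left(T{\left(0,11 \right)} + Y{\left(1,b{\left(P + 4 \right)} \right)}\right)^{2} = \left(1 - 1\right)^{2} = 0^{2} = 0$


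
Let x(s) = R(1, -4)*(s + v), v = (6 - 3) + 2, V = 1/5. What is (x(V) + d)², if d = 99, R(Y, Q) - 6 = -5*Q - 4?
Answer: 1138489/25 ≈ 45540.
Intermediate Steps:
V = ⅕ ≈ 0.20000
R(Y, Q) = 2 - 5*Q (R(Y, Q) = 6 + (-5*Q - 4) = 6 + (-4 - 5*Q) = 2 - 5*Q)
v = 5 (v = 3 + 2 = 5)
x(s) = 110 + 22*s (x(s) = (2 - 5*(-4))*(s + 5) = (2 + 20)*(5 + s) = 22*(5 + s) = 110 + 22*s)
(x(V) + d)² = ((110 + 22*(⅕)) + 99)² = ((110 + 22/5) + 99)² = (572/5 + 99)² = (1067/5)² = 1138489/25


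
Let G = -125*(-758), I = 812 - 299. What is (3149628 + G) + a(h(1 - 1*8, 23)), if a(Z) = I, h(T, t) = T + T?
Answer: 3244891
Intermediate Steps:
I = 513
h(T, t) = 2*T
a(Z) = 513
G = 94750
(3149628 + G) + a(h(1 - 1*8, 23)) = (3149628 + 94750) + 513 = 3244378 + 513 = 3244891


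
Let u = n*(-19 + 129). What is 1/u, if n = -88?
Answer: -1/9680 ≈ -0.00010331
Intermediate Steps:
u = -9680 (u = -88*(-19 + 129) = -88*110 = -9680)
1/u = 1/(-9680) = -1/9680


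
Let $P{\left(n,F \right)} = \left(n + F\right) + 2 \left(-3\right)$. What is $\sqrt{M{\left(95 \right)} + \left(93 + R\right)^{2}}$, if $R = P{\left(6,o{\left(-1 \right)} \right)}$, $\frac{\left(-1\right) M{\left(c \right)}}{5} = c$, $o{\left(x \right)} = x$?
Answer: $\sqrt{7989} \approx 89.381$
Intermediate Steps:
$M{\left(c \right)} = - 5 c$
$P{\left(n,F \right)} = -6 + F + n$ ($P{\left(n,F \right)} = \left(F + n\right) - 6 = -6 + F + n$)
$R = -1$ ($R = -6 - 1 + 6 = -1$)
$\sqrt{M{\left(95 \right)} + \left(93 + R\right)^{2}} = \sqrt{\left(-5\right) 95 + \left(93 - 1\right)^{2}} = \sqrt{-475 + 92^{2}} = \sqrt{-475 + 8464} = \sqrt{7989}$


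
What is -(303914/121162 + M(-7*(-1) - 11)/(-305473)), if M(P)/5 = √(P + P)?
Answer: -151957/60581 + 10*I*√2/305473 ≈ -2.5083 + 4.6296e-5*I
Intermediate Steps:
M(P) = 5*√2*√P (M(P) = 5*√(P + P) = 5*√(2*P) = 5*(√2*√P) = 5*√2*√P)
-(303914/121162 + M(-7*(-1) - 11)/(-305473)) = -(303914/121162 + (5*√2*√(-7*(-1) - 11))/(-305473)) = -(303914*(1/121162) + (5*√2*√(7 - 11))*(-1/305473)) = -(151957/60581 + (5*√2*√(-4))*(-1/305473)) = -(151957/60581 + (5*√2*(2*I))*(-1/305473)) = -(151957/60581 + (10*I*√2)*(-1/305473)) = -(151957/60581 - 10*I*√2/305473) = -151957/60581 + 10*I*√2/305473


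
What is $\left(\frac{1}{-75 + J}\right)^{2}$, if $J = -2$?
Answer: $\frac{1}{5929} \approx 0.00016866$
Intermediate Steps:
$\left(\frac{1}{-75 + J}\right)^{2} = \left(\frac{1}{-75 - 2}\right)^{2} = \left(\frac{1}{-77}\right)^{2} = \left(- \frac{1}{77}\right)^{2} = \frac{1}{5929}$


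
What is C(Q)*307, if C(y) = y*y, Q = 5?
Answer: 7675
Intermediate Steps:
C(y) = y**2
C(Q)*307 = 5**2*307 = 25*307 = 7675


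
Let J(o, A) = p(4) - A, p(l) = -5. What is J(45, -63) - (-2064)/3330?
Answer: 32534/555 ≈ 58.620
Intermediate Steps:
J(o, A) = -5 - A
J(45, -63) - (-2064)/3330 = (-5 - 1*(-63)) - (-2064)/3330 = (-5 + 63) - (-2064)/3330 = 58 - 1*(-344/555) = 58 + 344/555 = 32534/555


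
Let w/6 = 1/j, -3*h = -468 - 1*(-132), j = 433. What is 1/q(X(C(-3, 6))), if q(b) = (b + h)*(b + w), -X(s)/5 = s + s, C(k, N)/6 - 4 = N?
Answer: 433/126779472 ≈ 3.4154e-6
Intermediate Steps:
C(k, N) = 24 + 6*N
X(s) = -10*s (X(s) = -5*(s + s) = -10*s)
h = 112 (h = -(-468 - 1*(-132))/3 = -(-468 + 132)/3 = -1/3*(-336) = 112)
w = 6/433 ≈ 0.013857
q(b) = (112 + b)*(6/433 + b) (q(b) = (b + 112)*(b + 6/433) = (112 + b)*(6/433 + b))
1/q(X(C(-3, 6))) = 1/(672/433 + (-10*(24 + 6*6))**2 + 48502*(-10*(24 + 6*6))/433) = 1/(672/433 + (-10*(24 + 36))**2 + 48502*(-10*(24 + 36))/433) = 1/(672/433 + (-10*60)**2 + 48502*(-10*60)/433) = 1/(672/433 + (-600)**2 + (48502/433)*(-600)) = 1/(672/433 + 360000 - 29101200/433) = 1/(126779472/433) = 433/126779472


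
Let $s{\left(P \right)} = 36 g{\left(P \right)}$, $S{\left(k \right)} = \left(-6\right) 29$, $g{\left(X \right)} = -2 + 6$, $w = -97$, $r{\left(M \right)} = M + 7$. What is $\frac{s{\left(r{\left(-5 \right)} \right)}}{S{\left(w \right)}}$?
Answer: $- \frac{24}{29} \approx -0.82759$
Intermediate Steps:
$r{\left(M \right)} = 7 + M$
$g{\left(X \right)} = 4$
$S{\left(k \right)} = -174$
$s{\left(P \right)} = 144$ ($s{\left(P \right)} = 36 \cdot 4 = 144$)
$\frac{s{\left(r{\left(-5 \right)} \right)}}{S{\left(w \right)}} = \frac{144}{-174} = 144 \left(- \frac{1}{174}\right) = - \frac{24}{29}$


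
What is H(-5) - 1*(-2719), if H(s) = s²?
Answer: 2744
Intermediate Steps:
H(-5) - 1*(-2719) = (-5)² - 1*(-2719) = 25 + 2719 = 2744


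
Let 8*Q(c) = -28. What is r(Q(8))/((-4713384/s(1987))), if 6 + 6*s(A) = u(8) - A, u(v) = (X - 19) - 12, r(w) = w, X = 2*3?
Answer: -7063/28280304 ≈ -0.00024975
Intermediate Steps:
Q(c) = -7/2 (Q(c) = (⅛)*(-28) = -7/2)
X = 6
u(v) = -25 (u(v) = (6 - 19) - 12 = -13 - 12 = -25)
s(A) = -31/6 - A/6 (s(A) = -1 + (-25 - A)/6 = -1 + (-25/6 - A/6) = -31/6 - A/6)
r(Q(8))/((-4713384/s(1987))) = -7/(2*((-4713384/(-31/6 - ⅙*1987)))) = -7/(2*((-4713384/(-31/6 - 1987/6)))) = -7/(2*((-4713384/(-1009/3)))) = -7/(2*((-4713384*(-3/1009)))) = -7/(2*14140152/1009) = -7/2*1009/14140152 = -7063/28280304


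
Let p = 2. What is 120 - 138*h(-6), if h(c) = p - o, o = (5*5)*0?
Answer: -156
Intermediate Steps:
o = 0 (o = 25*0 = 0)
h(c) = 2 (h(c) = 2 - 1*0 = 2 + 0 = 2)
120 - 138*h(-6) = 120 - 138*2 = 120 - 276 = -156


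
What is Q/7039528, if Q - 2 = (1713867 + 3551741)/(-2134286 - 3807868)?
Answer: 1654675/10457489865828 ≈ 1.5823e-7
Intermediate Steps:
Q = 3309350/2971077 (Q = 2 + (1713867 + 3551741)/(-2134286 - 3807868) = 2 + 5265608/(-5942154) = 2 + 5265608*(-1/5942154) = 2 - 2632804/2971077 = 3309350/2971077 ≈ 1.1139)
Q/7039528 = (3309350/2971077)/7039528 = (3309350/2971077)*(1/7039528) = 1654675/10457489865828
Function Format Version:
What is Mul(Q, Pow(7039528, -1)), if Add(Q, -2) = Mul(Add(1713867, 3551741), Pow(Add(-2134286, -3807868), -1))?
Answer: Rational(1654675, 10457489865828) ≈ 1.5823e-7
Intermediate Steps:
Q = Rational(3309350, 2971077) (Q = Add(2, Mul(Add(1713867, 3551741), Pow(Add(-2134286, -3807868), -1))) = Add(2, Mul(5265608, Pow(-5942154, -1))) = Add(2, Mul(5265608, Rational(-1, 5942154))) = Add(2, Rational(-2632804, 2971077)) = Rational(3309350, 2971077) ≈ 1.1139)
Mul(Q, Pow(7039528, -1)) = Mul(Rational(3309350, 2971077), Pow(7039528, -1)) = Mul(Rational(3309350, 2971077), Rational(1, 7039528)) = Rational(1654675, 10457489865828)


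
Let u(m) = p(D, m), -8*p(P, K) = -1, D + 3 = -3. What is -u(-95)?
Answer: -⅛ ≈ -0.12500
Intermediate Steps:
D = -6 (D = -3 - 3 = -6)
p(P, K) = ⅛ (p(P, K) = -⅛*(-1) = ⅛)
u(m) = ⅛
-u(-95) = -1*⅛ = -⅛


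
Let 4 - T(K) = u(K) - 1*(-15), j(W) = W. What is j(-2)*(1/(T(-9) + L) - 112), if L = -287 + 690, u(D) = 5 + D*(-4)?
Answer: 78622/351 ≈ 223.99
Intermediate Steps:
u(D) = 5 - 4*D
L = 403
T(K) = -16 + 4*K (T(K) = 4 - ((5 - 4*K) - 1*(-15)) = 4 - ((5 - 4*K) + 15) = 4 - (20 - 4*K) = 4 + (-20 + 4*K) = -16 + 4*K)
j(-2)*(1/(T(-9) + L) - 112) = -2*(1/((-16 + 4*(-9)) + 403) - 112) = -2*(1/((-16 - 36) + 403) - 112) = -2*(1/(-52 + 403) - 112) = -2*(1/351 - 112) = -2*(-39311/351) = 78622/351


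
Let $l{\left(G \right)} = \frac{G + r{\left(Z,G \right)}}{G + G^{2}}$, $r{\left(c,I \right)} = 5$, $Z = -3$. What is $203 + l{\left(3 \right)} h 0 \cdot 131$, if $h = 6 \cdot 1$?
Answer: $203$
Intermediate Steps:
$l{\left(G \right)} = \frac{5 + G}{G + G^{2}}$ ($l{\left(G \right)} = \frac{G + 5}{G + G^{2}} = \frac{5 + G}{G + G^{2}}$)
$h = 6$
$203 + l{\left(3 \right)} h 0 \cdot 131 = 203 + \frac{5 + 3}{3 \left(1 + 3\right)} 6 \cdot 0 \cdot 131 = 203 + \frac{1}{3} \cdot \frac{1}{4} \cdot 8 \cdot 6 \cdot 0 \cdot 131 = 203 + \frac{2}{3} \cdot 6 \cdot 0 \cdot 131 = 203 + 4 \cdot 0 \cdot 131 = 203 + 0 \cdot 131 = 203 + 0 = 203$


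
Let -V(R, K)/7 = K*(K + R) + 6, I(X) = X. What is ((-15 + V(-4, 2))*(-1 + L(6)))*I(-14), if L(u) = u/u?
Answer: 0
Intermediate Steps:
L(u) = 1
V(R, K) = -42 - 7*K*(K + R) (V(R, K) = -7*(K*(K + R) + 6) = -7*(6 + K*(K + R)) = -42 - 7*K*(K + R))
((-15 + V(-4, 2))*(-1 + L(6)))*I(-14) = ((-15 + (-42 - 7*2² - 7*2*(-4)))*(-1 + 1))*(-14) = ((-15 + (-42 - 7*4 + 56))*0)*(-14) = ((-15 + (-42 - 28 + 56))*0)*(-14) = ((-15 - 14)*0)*(-14) = -29*0*(-14) = 0*(-14) = 0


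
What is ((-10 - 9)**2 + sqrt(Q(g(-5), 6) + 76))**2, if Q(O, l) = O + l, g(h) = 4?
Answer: (361 + sqrt(86))**2 ≈ 1.3710e+5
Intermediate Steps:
((-10 - 9)**2 + sqrt(Q(g(-5), 6) + 76))**2 = ((-10 - 9)**2 + sqrt((4 + 6) + 76))**2 = ((-19)**2 + sqrt(10 + 76))**2 = (361 + sqrt(86))**2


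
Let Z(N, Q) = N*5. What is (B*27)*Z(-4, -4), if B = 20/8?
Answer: -1350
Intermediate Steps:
Z(N, Q) = 5*N
B = 5/2 (B = 20*(1/8) = 5/2 ≈ 2.5000)
(B*27)*Z(-4, -4) = ((5/2)*27)*(5*(-4)) = (135/2)*(-20) = -1350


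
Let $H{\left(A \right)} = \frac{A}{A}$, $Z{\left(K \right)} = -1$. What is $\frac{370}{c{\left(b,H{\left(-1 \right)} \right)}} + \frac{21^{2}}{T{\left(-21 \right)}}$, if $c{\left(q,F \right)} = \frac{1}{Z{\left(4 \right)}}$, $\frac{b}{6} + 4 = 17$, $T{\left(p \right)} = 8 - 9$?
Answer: $-811$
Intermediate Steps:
$T{\left(p \right)} = -1$ ($T{\left(p \right)} = 8 - 9 = -1$)
$H{\left(A \right)} = 1$
$b = 78$ ($b = -24 + 6 \cdot 17 = -24 + 102 = 78$)
$c{\left(q,F \right)} = -1$ ($c{\left(q,F \right)} = \frac{1}{-1} = -1$)
$\frac{370}{c{\left(b,H{\left(-1 \right)} \right)}} + \frac{21^{2}}{T{\left(-21 \right)}} = \frac{370}{-1} + \frac{21^{2}}{-1} = 370 \left(-1\right) + 441 \left(-1\right) = -370 - 441 = -811$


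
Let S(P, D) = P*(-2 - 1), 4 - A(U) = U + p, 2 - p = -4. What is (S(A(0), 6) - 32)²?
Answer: 676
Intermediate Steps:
p = 6 (p = 2 - 1*(-4) = 2 + 4 = 6)
A(U) = -2 - U (A(U) = 4 - (U + 6) = 4 - (6 + U) = 4 + (-6 - U) = -2 - U)
S(P, D) = -3*P (S(P, D) = P*(-3) = -3*P)
(S(A(0), 6) - 32)² = (-3*(-2 - 1*0) - 32)² = (-3*(-2 + 0) - 32)² = (-3*(-2) - 32)² = (6 - 32)² = (-26)² = 676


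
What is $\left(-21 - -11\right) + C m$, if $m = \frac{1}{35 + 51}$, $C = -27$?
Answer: $- \frac{887}{86} \approx -10.314$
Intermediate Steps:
$m = \frac{1}{86} \approx 0.011628$
$\left(-21 - -11\right) + C m = \left(-21 - -11\right) - \frac{27}{86} = \left(-21 + 11\right) - \frac{27}{86} = -10 - \frac{27}{86} = - \frac{887}{86}$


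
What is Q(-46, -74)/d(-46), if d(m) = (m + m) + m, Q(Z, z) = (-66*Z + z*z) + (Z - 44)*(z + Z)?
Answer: -9656/69 ≈ -139.94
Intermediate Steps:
Q(Z, z) = z² - 66*Z + (-44 + Z)*(Z + z) (Q(Z, z) = (-66*Z + z²) + (-44 + Z)*(Z + z) = (z² - 66*Z) + (-44 + Z)*(Z + z) = z² - 66*Z + (-44 + Z)*(Z + z))
d(m) = 3*m (d(m) = 2*m + m = 3*m)
Q(-46, -74)/d(-46) = ((-46)² + (-74)² - 110*(-46) - 44*(-74) - 46*(-74))/((3*(-46))) = (2116 + 5476 + 5060 + 3256 + 3404)/(-138) = 19312*(-1/138) = -9656/69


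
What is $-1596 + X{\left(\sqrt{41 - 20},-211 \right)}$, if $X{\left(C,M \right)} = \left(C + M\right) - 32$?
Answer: $-1839 + \sqrt{21} \approx -1834.4$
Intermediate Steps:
$X{\left(C,M \right)} = -32 + C + M$
$-1596 + X{\left(\sqrt{41 - 20},-211 \right)} = -1596 - \left(243 - \sqrt{41 - 20}\right) = -1596 - \left(243 - \sqrt{21}\right) = -1839 + \sqrt{21}$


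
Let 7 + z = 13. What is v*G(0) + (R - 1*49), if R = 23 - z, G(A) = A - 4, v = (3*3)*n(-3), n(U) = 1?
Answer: -68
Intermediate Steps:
z = 6 (z = -7 + 13 = 6)
v = 9 (v = (3*3)*1 = 9*1 = 9)
G(A) = -4 + A
R = 17 (R = 23 - 1*6 = 23 - 6 = 17)
v*G(0) + (R - 1*49) = 9*(-4 + 0) + (17 - 1*49) = 9*(-4) + (17 - 49) = -36 - 32 = -68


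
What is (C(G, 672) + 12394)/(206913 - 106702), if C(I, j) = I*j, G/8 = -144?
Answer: -761750/100211 ≈ -7.6015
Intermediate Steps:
G = -1152 (G = 8*(-144) = -1152)
(C(G, 672) + 12394)/(206913 - 106702) = (-1152*672 + 12394)/(206913 - 106702) = (-774144 + 12394)/100211 = -761750*1/100211 = -761750/100211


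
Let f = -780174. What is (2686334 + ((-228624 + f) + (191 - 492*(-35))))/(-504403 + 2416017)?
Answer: 1694947/1911614 ≈ 0.88666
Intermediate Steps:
(2686334 + ((-228624 + f) + (191 - 492*(-35))))/(-504403 + 2416017) = (2686334 + ((-228624 - 780174) + (191 - 492*(-35))))/(-504403 + 2416017) = (2686334 + (-1008798 + (191 + 17220)))/1911614 = (2686334 + (-1008798 + 17411))*(1/1911614) = (2686334 - 991387)*(1/1911614) = 1694947*(1/1911614) = 1694947/1911614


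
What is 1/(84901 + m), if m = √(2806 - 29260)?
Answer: 84901/7208206255 - I*√26454/7208206255 ≈ 1.1778e-5 - 2.2564e-8*I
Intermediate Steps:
m = I*√26454 (m = √(-26454) = I*√26454 ≈ 162.65*I)
1/(84901 + m) = 1/(84901 + I*√26454)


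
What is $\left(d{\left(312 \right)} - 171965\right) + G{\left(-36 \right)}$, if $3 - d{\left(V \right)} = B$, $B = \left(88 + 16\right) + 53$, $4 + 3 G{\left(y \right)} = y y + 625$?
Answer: $-171480$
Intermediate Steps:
$G{\left(y \right)} = 207 + \frac{y^{2}}{3}$ ($G{\left(y \right)} = - \frac{4}{3} + \frac{y y + 625}{3} = - \frac{4}{3} + \frac{y^{2} + 625}{3} = - \frac{4}{3} + \frac{625 + y^{2}}{3} = - \frac{4}{3} + \left(\frac{625}{3} + \frac{y^{2}}{3}\right) = 207 + \frac{y^{2}}{3}$)
$B = 157$ ($B = 104 + 53 = 157$)
$d{\left(V \right)} = -154$ ($d{\left(V \right)} = 3 - 157 = -154$)
$\left(d{\left(312 \right)} - 171965\right) + G{\left(-36 \right)} = \left(-154 - 171965\right) + \left(207 + \frac{\left(-36\right)^{2}}{3}\right) = \left(-154 - 171965\right) + \left(207 + \frac{1}{3} \cdot 1296\right) = -172119 + \left(207 + 432\right) = -172119 + 639 = -171480$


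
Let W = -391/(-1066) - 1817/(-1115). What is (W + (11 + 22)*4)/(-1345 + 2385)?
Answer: 159266767/1236133600 ≈ 0.12884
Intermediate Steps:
W = 2372887/1188590 (W = -391*(-1/1066) - 1817*(-1/1115) = 391/1066 + 1817/1115 = 2372887/1188590 ≈ 1.9964)
(W + (11 + 22)*4)/(-1345 + 2385) = (2372887/1188590 + (11 + 22)*4)/(-1345 + 2385) = (2372887/1188590 + 33*4)/1040 = (2372887/1188590 + 132)*(1/1040) = (159266767/1188590)*(1/1040) = 159266767/1236133600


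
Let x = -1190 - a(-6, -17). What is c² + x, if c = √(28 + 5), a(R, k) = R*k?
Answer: -1259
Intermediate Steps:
c = √33 ≈ 5.7446
x = -1292 (x = -1190 - (-6)*(-17) = -1190 - 1*102 = -1190 - 102 = -1292)
c² + x = (√33)² - 1292 = 33 - 1292 = -1259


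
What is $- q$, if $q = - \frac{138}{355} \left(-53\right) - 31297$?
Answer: $\frac{11103121}{355} \approx 31276.0$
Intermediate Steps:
$q = - \frac{11103121}{355}$ ($q = \left(-138\right) \frac{1}{355} \left(-53\right) - 31297 = \left(- \frac{138}{355}\right) \left(-53\right) - 31297 = \frac{7314}{355} - 31297 = - \frac{11103121}{355} \approx -31276.0$)
$- q = \left(-1\right) \left(- \frac{11103121}{355}\right) = \frac{11103121}{355}$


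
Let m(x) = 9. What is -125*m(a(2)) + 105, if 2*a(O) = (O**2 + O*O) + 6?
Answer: -1020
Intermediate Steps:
a(O) = 3 + O**2 (a(O) = ((O**2 + O*O) + 6)/2 = ((O**2 + O**2) + 6)/2 = (2*O**2 + 6)/2 = (6 + 2*O**2)/2 = 3 + O**2)
-125*m(a(2)) + 105 = -125*9 + 105 = -1125 + 105 = -1020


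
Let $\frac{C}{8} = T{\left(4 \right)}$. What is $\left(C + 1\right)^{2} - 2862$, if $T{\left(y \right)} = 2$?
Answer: $-2573$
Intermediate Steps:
$C = 16$ ($C = 8 \cdot 2 = 16$)
$\left(C + 1\right)^{2} - 2862 = \left(16 + 1\right)^{2} - 2862 = 17^{2} - 2862 = 289 - 2862 = -2573$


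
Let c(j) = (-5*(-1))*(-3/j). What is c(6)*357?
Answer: -1785/2 ≈ -892.50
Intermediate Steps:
c(j) = -15/j (c(j) = 5*(-3/j) = -15/j)
c(6)*357 = -15/6*357 = -15*⅙*357 = -5/2*357 = -1785/2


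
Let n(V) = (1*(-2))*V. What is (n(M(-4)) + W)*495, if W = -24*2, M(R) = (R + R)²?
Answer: -87120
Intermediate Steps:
M(R) = 4*R² (M(R) = (2*R)² = 4*R²)
n(V) = -2*V
W = -48
(n(M(-4)) + W)*495 = (-8*(-4)² - 48)*495 = (-8*16 - 48)*495 = (-2*64 - 48)*495 = (-128 - 48)*495 = -176*495 = -87120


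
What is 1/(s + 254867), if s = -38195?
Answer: 1/216672 ≈ 4.6153e-6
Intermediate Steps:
1/(s + 254867) = 1/(-38195 + 254867) = 1/216672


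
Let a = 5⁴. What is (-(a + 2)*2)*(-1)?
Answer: 1254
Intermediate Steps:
a = 625
(-(a + 2)*2)*(-1) = (-(625 + 2)*2)*(-1) = (-1*627*2)*(-1) = -627*2*(-1) = -1254*(-1) = 1254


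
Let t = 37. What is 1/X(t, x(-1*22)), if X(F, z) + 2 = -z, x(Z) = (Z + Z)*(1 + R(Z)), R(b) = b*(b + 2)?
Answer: 1/19402 ≈ 5.1541e-5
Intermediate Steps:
R(b) = b*(2 + b)
x(Z) = 2*Z*(1 + Z*(2 + Z)) (x(Z) = (Z + Z)*(1 + Z*(2 + Z)) = (2*Z)*(1 + Z*(2 + Z)) = 2*Z*(1 + Z*(2 + Z)))
X(F, z) = -2 - z
1/X(t, x(-1*22)) = 1/(-2 - 2*(-1*22)*(1 + (-1*22)*(2 - 1*22))) = 1/(-2 - 2*(-22)*(1 - 22*(2 - 22))) = 1/(-2 - 2*(-22)*(1 - 22*(-20))) = 1/(-2 - 2*(-22)*(1 + 440)) = 1/(-2 - 2*(-22)*441) = 1/(-2 - 1*(-19404)) = 1/(-2 + 19404) = 1/19402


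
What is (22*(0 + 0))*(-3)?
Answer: 0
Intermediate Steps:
(22*(0 + 0))*(-3) = (22*0)*(-3) = 0*(-3) = 0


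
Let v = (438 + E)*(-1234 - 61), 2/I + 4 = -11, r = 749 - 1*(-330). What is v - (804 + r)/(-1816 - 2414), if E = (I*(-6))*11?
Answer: -2447501497/4230 ≈ -5.7861e+5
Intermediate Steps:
r = 1079 (r = 749 + 330 = 1079)
I = -2/15 (I = 2/(-4 - 11) = 2/(-15) = 2*(-1/15) = -2/15 ≈ -0.13333)
E = 44/5 (E = -2/15*(-6)*11 = (⅘)*11 = 44/5 ≈ 8.8000)
v = -578606 (v = (438 + 44/5)*(-1234 - 61) = (2234/5)*(-1295) = -578606)
v - (804 + r)/(-1816 - 2414) = -578606 - (804 + 1079)/(-1816 - 2414) = -578606 - 1883/(-4230) = -578606 - 1883*(-1)/4230 = -578606 - 1*(-1883/4230) = -578606 + 1883/4230 = -2447501497/4230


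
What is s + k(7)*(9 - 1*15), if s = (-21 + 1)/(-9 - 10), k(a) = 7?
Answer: -778/19 ≈ -40.947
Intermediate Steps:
s = 20/19 (s = -20/(-19) = -20*(-1/19) = 20/19 ≈ 1.0526)
s + k(7)*(9 - 1*15) = 20/19 + 7*(9 - 1*15) = 20/19 + 7*(9 - 15) = 20/19 + 7*(-6) = 20/19 - 42 = -778/19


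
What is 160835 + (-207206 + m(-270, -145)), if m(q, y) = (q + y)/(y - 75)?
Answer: -2040241/44 ≈ -46369.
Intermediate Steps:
m(q, y) = (q + y)/(-75 + y)
160835 + (-207206 + m(-270, -145)) = 160835 + (-207206 + (-270 - 145)/(-75 - 145)) = 160835 + (-207206 - 415/(-220)) = 160835 + (-207206 - 1/220*(-415)) = 160835 + (-207206 + 83/44) = 160835 - 9116981/44 = -2040241/44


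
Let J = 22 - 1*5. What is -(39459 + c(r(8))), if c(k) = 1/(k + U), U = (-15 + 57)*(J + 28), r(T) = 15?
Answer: -75169396/1905 ≈ -39459.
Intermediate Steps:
J = 17 (J = 22 - 5 = 17)
U = 1890 (U = (-15 + 57)*(17 + 28) = 42*45 = 1890)
c(k) = 1/(1890 + k) (c(k) = 1/(k + 1890) = 1/(1890 + k))
-(39459 + c(r(8))) = -(39459 + 1/(1890 + 15)) = -(39459 + 1/1905) = -1*75169396/1905 = -75169396/1905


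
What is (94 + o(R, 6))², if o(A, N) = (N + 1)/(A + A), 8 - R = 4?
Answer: 576081/64 ≈ 9001.3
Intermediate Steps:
R = 4 (R = 8 - 1*4 = 8 - 4 = 4)
o(A, N) = (1 + N)/(2*A) (o(A, N) = (1 + N)/((2*A)) = (1 + N)*(1/(2*A)) = (1 + N)/(2*A))
(94 + o(R, 6))² = (94 + (½)*(1 + 6)/4)² = (94 + (½)*(¼)*7)² = (94 + 7/8)² = (759/8)² = 576081/64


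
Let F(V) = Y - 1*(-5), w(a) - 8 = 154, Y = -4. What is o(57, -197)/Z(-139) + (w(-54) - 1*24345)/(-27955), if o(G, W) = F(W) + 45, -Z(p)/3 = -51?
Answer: 4985929/4277115 ≈ 1.1657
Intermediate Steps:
Z(p) = 153 (Z(p) = -3*(-51) = 153)
w(a) = 162 (w(a) = 8 + 154 = 162)
F(V) = 1 (F(V) = -4 - 1*(-5) = -4 + 5 = 1)
o(G, W) = 46 (o(G, W) = 1 + 45 = 46)
o(57, -197)/Z(-139) + (w(-54) - 1*24345)/(-27955) = 46/153 + (162 - 1*24345)/(-27955) = 46*(1/153) + (162 - 24345)*(-1/27955) = 46/153 - 24183*(-1/27955) = 46/153 + 24183/27955 = 4985929/4277115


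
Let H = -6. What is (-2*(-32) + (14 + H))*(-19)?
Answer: -1368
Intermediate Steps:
(-2*(-32) + (14 + H))*(-19) = (-2*(-32) + (14 - 6))*(-19) = (64 + 8)*(-19) = 72*(-19) = -1368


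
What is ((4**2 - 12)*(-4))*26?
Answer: -416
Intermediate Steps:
((4**2 - 12)*(-4))*26 = ((16 - 12)*(-4))*26 = (4*(-4))*26 = -16*26 = -416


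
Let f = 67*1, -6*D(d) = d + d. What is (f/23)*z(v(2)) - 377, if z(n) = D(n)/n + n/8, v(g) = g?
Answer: -104119/276 ≈ -377.24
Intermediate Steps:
D(d) = -d/3 (D(d) = -(d + d)/6 = -d/3)
f = 67
z(n) = -⅓ + n/8 (z(n) = (-n/3)/n + n/8 = -⅓ + n*(⅛) = -⅓ + n/8)
(f/23)*z(v(2)) - 377 = (67/23)*(-⅓ + (⅛)*2) - 377 = (67*(1/23))*(-⅓ + ¼) - 377 = (67/23)*(-1/12) - 377 = -67/276 - 377 = -104119/276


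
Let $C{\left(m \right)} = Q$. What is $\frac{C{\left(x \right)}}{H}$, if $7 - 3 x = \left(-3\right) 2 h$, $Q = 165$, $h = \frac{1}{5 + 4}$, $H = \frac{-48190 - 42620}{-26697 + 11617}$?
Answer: $\frac{82940}{3027} \approx 27.4$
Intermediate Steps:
$H = \frac{9081}{1508}$ ($H = - \frac{90810}{-15080} = \left(-90810\right) \left(- \frac{1}{15080}\right) = \frac{9081}{1508} \approx 6.0219$)
$h = \frac{1}{9} \approx 0.11111$
$x = \frac{23}{9}$ ($x = \frac{7}{3} - \frac{\left(-3\right) 2 \cdot \frac{1}{9}}{3} = \frac{7}{3} - \frac{\left(-6\right) \frac{1}{9}}{3} = \frac{7}{3} - - \frac{2}{9} = \frac{7}{3} + \frac{2}{9} = \frac{23}{9} \approx 2.5556$)
$C{\left(m \right)} = 165$
$\frac{C{\left(x \right)}}{H} = \frac{165}{\frac{9081}{1508}} = 165 \cdot \frac{1508}{9081} = \frac{82940}{3027}$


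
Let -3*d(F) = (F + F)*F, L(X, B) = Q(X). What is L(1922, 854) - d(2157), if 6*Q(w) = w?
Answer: 9306259/3 ≈ 3.1021e+6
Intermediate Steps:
Q(w) = w/6
L(X, B) = X/6
d(F) = -2*F**2/3 (d(F) = -(F + F)*F/3 = -2*F*F/3 = -2*F**2/3)
L(1922, 854) - d(2157) = (1/6)*1922 - (-2)*2157**2/3 = 961/3 - (-2)*4652649/3 = 961/3 - 1*(-3101766) = 961/3 + 3101766 = 9306259/3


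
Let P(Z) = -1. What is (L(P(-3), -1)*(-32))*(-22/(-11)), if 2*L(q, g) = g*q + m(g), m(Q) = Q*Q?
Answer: -64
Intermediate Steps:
m(Q) = Q**2
L(q, g) = g**2/2 + g*q/2 (L(q, g) = (g*q + g**2)/2 = (g**2 + g*q)/2 = g**2/2 + g*q/2)
(L(P(-3), -1)*(-32))*(-22/(-11)) = (((1/2)*(-1)*(-1 - 1))*(-32))*(-22/(-11)) = (((1/2)*(-1)*(-2))*(-32))*(-22*(-1/11)) = (1*(-32))*2 = -32*2 = -64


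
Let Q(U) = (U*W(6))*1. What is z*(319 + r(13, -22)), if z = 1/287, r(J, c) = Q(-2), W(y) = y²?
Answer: 247/287 ≈ 0.86063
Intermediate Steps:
Q(U) = 36*U (Q(U) = (U*6²)*1 = (U*36)*1 = (36*U)*1 = 36*U)
r(J, c) = -72 (r(J, c) = 36*(-2) = -72)
z = 1/287 ≈ 0.0034843
z*(319 + r(13, -22)) = (319 - 72)/287 = (1/287)*247 = 247/287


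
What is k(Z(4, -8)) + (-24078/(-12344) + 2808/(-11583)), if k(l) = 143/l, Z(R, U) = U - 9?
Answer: -23211181/3462492 ≈ -6.7036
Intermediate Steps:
Z(R, U) = -9 + U
k(Z(4, -8)) + (-24078/(-12344) + 2808/(-11583)) = 143/(-9 - 8) + (-24078/(-12344) + 2808/(-11583)) = 143/(-17) + (-24078*(-1/12344) + 2808*(-1/11583)) = 143*(-1/17) + (12039/6172 - 8/33) = -143/17 + 347911/203676 = -23211181/3462492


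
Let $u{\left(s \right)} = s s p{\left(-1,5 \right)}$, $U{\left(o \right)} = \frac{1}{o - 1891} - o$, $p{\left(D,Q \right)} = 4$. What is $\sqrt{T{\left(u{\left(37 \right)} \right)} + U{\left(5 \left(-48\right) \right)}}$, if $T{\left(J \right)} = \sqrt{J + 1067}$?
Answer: $\frac{\sqrt{1089876509 + 13623483 \sqrt{727}}}{2131} \approx 17.913$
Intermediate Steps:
$U{\left(o \right)} = \frac{1}{-1891 + o} - o$
$u{\left(s \right)} = 4 s^{2}$ ($u{\left(s \right)} = s s 4 = s^{2} \cdot 4 = 4 s^{2}$)
$T{\left(J \right)} = \sqrt{1067 + J}$
$\sqrt{T{\left(u{\left(37 \right)} \right)} + U{\left(5 \left(-48\right) \right)}} = \sqrt{\sqrt{1067 + 4 \cdot 37^{2}} + \frac{1 - \left(5 \left(-48\right)\right)^{2} + 1891 \cdot 5 \left(-48\right)}{-1891 + 5 \left(-48\right)}} = \sqrt{\sqrt{1067 + 4 \cdot 1369} + \frac{1 - \left(-240\right)^{2} + 1891 \left(-240\right)}{-1891 - 240}} = \sqrt{\sqrt{1067 + 5476} + \frac{1 - 57600 - 453840}{-2131}} = \sqrt{\sqrt{6543} - \frac{1 - 57600 - 453840}{2131}} = \sqrt{3 \sqrt{727} - - \frac{511439}{2131}} = \sqrt{3 \sqrt{727} + \frac{511439}{2131}} = \sqrt{\frac{511439}{2131} + 3 \sqrt{727}}$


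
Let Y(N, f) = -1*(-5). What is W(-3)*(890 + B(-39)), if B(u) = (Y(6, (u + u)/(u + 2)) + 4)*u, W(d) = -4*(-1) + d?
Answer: 539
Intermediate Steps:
Y(N, f) = 5
W(d) = 4 + d
B(u) = 9*u (B(u) = (5 + 4)*u = 9*u)
W(-3)*(890 + B(-39)) = (4 - 3)*(890 + 9*(-39)) = 1*(890 - 351) = 1*539 = 539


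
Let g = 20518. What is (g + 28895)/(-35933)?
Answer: -49413/35933 ≈ -1.3751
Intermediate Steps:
(g + 28895)/(-35933) = (20518 + 28895)/(-35933) = 49413*(-1/35933) = -49413/35933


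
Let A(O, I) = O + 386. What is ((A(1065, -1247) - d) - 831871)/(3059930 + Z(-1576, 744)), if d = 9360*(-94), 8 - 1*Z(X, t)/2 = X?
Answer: 24710/1531549 ≈ 0.016134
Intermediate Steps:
Z(X, t) = 16 - 2*X
d = -879840
A(O, I) = 386 + O
((A(1065, -1247) - d) - 831871)/(3059930 + Z(-1576, 744)) = (((386 + 1065) - 1*(-879840)) - 831871)/(3059930 + (16 - 2*(-1576))) = ((1451 + 879840) - 831871)/(3059930 + (16 + 3152)) = (881291 - 831871)/(3059930 + 3168) = 49420/3063098 = 49420*(1/3063098) = 24710/1531549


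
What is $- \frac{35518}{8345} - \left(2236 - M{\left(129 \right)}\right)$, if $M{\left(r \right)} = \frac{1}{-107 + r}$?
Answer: $- \frac{411280291}{183590} \approx -2240.2$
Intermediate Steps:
$- \frac{35518}{8345} - \left(2236 - M{\left(129 \right)}\right) = - \frac{35518}{8345} - \left(2236 - \frac{1}{-107 + 129}\right) = \left(-35518\right) \frac{1}{8345} - \left(2236 - \frac{1}{22}\right) = - \frac{35518}{8345} - \left(2236 - \frac{1}{22}\right) = - \frac{35518}{8345} - \frac{49191}{22} = - \frac{411280291}{183590}$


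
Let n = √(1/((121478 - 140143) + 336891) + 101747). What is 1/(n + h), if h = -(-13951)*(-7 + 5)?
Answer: -8879141852/247713437413681 - 3*√1144854836882222/247713437413681 ≈ -3.6254e-5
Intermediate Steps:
h = -27902 (h = -(-13951)*(-2) = -1993*14 = -27902)
n = 3*√1144854836882222/318226 (n = √(1/(-18665 + 336891) + 101747) = √(1/318226 + 101747) = √(32378540823/318226) = 3*√1144854836882222/318226 ≈ 318.98)
1/(n + h) = 1/(3*√1144854836882222/318226 - 27902) = 1/(-27902 + 3*√1144854836882222/318226)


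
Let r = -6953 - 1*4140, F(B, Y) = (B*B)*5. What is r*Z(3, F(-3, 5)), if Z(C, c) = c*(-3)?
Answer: 1497555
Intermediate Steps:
F(B, Y) = 5*B**2 (F(B, Y) = B**2*5 = 5*B**2)
r = -11093 (r = -6953 - 4140 = -11093)
Z(C, c) = -3*c
r*Z(3, F(-3, 5)) = -(-33279)*5*(-3)**2 = -(-33279)*5*9 = -(-33279)*45 = -11093*(-135) = 1497555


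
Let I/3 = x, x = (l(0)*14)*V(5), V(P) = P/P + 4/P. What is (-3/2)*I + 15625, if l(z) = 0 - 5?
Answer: 16192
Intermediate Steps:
l(z) = -5
V(P) = 1 + 4/P
x = -126 (x = (-5*14)*((4 + 5)/5) = -14*9 = -70*9/5 = -126)
I = -378 (I = 3*(-126) = -378)
(-3/2)*I + 15625 = -3/2*(-378) + 15625 = 567 + 15625 = 16192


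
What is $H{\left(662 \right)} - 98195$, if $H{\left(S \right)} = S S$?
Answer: $340049$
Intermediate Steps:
$H{\left(S \right)} = S^{2}$
$H{\left(662 \right)} - 98195 = 662^{2} - 98195 = 438244 - 98195 = 340049$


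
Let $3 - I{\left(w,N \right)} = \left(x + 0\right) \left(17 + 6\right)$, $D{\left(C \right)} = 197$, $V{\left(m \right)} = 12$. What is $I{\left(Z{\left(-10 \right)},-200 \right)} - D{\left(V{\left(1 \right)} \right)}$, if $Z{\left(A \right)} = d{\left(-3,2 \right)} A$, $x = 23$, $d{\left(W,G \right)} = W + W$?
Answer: $-723$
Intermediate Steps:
$d{\left(W,G \right)} = 2 W$
$Z{\left(A \right)} = - 6 A$ ($Z{\left(A \right)} = 2 \left(-3\right) A = - 6 A$)
$I{\left(w,N \right)} = -526$ ($I{\left(w,N \right)} = 3 - \left(23 + 0\right) \left(17 + 6\right) = 3 - 23 \cdot 23 = 3 - 529 = -526$)
$I{\left(Z{\left(-10 \right)},-200 \right)} - D{\left(V{\left(1 \right)} \right)} = -526 - 197 = -723$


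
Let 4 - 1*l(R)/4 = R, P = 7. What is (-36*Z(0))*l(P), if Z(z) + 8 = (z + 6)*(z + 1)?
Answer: -864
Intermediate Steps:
l(R) = 16 - 4*R
Z(z) = -8 + (1 + z)*(6 + z) (Z(z) = -8 + (z + 6)*(z + 1) = -8 + (6 + z)*(1 + z) = -8 + (1 + z)*(6 + z))
(-36*Z(0))*l(P) = (-36*(-2 + 0**2 + 7*0))*(16 - 4*7) = (-36*(-2 + 0 + 0))*(16 - 28) = -36*(-2)*(-12) = 72*(-12) = -864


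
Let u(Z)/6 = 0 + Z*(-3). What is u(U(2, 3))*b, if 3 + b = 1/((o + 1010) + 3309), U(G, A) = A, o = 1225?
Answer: 49893/308 ≈ 161.99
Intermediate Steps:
b = -16631/5544 (b = -3 + 1/((1225 + 1010) + 3309) = -3 + 1/(2235 + 3309) = -3 + 1/5544 = -16631/5544 ≈ -2.9998)
u(Z) = -18*Z (u(Z) = 6*(0 + Z*(-3)) = 6*(0 - 3*Z) = 6*(-3*Z) = -18*Z)
u(U(2, 3))*b = -18*3*(-16631/5544) = -54*(-16631/5544) = 49893/308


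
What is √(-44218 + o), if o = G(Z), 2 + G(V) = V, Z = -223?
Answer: 7*I*√907 ≈ 210.82*I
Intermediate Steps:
G(V) = -2 + V
o = -225 (o = -2 - 223 = -225)
√(-44218 + o) = √(-44218 - 225) = √(-44443) = 7*I*√907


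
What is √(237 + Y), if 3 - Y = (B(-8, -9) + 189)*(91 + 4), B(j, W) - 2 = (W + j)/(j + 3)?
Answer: 14*I*√93 ≈ 135.01*I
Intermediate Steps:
B(j, W) = 2 + (W + j)/(3 + j) (B(j, W) = 2 + (W + j)/(j + 3) = 2 + (W + j)/(3 + j))
Y = -18465 (Y = 3 - ((6 - 9 + 3*(-8))/(3 - 8) + 189)*(91 + 4) = 3 - ((6 - 9 - 24)/(-5) + 189)*95 = 3 - (-⅕*(-27) + 189)*95 = 3 - (27/5 + 189)*95 = 3 - 972*95/5 = 3 - 1*18468 = 3 - 18468 = -18465)
√(237 + Y) = √(237 - 18465) = √(-18228) = 14*I*√93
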